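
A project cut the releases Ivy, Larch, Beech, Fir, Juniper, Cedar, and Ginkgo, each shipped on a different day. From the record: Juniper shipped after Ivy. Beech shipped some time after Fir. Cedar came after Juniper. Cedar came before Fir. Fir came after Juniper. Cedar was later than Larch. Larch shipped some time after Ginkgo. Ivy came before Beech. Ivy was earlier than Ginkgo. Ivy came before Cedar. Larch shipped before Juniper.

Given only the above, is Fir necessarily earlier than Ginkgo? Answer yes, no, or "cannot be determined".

no

Tracing the constraints gives Ginkgo → Larch → Cedar → Fir, so Ginkgo must come before Fir.
That means Fir cannot be before Ginkgo.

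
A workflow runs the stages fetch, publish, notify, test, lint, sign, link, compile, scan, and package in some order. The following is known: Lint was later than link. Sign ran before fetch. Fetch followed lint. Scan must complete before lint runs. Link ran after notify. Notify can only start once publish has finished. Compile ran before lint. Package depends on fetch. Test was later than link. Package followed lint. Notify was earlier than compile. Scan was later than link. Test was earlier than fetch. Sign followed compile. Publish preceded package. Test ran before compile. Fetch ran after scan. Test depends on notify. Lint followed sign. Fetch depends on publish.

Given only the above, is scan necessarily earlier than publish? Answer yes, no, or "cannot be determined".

no

Tracing the constraints gives publish → notify → link → scan, so publish must come before scan.
That means scan cannot be before publish.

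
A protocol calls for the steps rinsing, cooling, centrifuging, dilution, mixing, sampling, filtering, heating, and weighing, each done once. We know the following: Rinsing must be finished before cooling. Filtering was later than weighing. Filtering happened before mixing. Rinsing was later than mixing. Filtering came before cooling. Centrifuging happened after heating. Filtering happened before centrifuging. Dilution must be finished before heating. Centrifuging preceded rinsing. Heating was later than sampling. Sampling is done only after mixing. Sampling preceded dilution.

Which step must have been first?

weighing

Weighing has a chain of constraints placing it before every other step, so weighing must be first.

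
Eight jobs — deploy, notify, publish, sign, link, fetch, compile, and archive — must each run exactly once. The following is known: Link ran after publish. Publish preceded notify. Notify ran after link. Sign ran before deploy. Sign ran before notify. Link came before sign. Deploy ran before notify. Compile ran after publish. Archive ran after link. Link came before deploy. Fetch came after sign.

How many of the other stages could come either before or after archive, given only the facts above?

Forced before archive: link and publish.
That leaves compile, deploy, fetch, notify, and sign with no forced order relative to archive — 5.

5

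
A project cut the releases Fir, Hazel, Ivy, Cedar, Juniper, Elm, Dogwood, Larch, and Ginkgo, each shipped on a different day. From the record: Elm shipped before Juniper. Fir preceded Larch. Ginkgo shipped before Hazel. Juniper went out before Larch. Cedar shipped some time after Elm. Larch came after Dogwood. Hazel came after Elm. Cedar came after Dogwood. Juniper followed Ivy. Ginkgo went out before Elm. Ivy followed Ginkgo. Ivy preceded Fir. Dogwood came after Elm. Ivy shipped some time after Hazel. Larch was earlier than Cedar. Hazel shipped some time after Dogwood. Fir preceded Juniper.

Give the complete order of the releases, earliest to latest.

The constraints fix every adjacent pair, so only one ordering works:
Ginkgo → Elm → Dogwood → Hazel → Ivy → Fir → Juniper → Larch → Cedar.

Ginkgo, Elm, Dogwood, Hazel, Ivy, Fir, Juniper, Larch, Cedar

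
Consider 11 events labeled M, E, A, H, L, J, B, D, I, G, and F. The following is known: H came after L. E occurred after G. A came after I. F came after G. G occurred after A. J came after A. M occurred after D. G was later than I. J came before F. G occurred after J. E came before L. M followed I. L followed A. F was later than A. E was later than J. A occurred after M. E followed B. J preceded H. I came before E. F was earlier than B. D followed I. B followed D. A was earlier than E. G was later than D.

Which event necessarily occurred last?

Every other event has a chain of constraints placing it before H, so H is last.

H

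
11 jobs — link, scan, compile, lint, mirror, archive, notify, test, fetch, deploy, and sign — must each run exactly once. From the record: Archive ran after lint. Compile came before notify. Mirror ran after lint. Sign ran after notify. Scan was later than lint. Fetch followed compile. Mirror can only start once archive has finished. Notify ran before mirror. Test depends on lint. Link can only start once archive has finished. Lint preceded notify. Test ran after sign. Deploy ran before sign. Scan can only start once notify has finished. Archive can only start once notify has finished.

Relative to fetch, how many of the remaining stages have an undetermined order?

Forced before fetch: compile.
That leaves archive, deploy, link, lint, mirror, notify, scan, sign, and test with no forced order relative to fetch — 9.

9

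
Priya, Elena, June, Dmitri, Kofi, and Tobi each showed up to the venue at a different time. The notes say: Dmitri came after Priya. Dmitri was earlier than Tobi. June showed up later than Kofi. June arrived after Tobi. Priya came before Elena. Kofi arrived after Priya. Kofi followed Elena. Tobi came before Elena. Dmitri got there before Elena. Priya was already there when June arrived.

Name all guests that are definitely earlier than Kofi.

Directly stated before Kofi: Elena and Priya.
Dmitri reaches Kofi via Dmitri → Elena → Kofi.
Tobi reaches Kofi via Tobi → Elena → Kofi.

Dmitri, Elena, Priya, Tobi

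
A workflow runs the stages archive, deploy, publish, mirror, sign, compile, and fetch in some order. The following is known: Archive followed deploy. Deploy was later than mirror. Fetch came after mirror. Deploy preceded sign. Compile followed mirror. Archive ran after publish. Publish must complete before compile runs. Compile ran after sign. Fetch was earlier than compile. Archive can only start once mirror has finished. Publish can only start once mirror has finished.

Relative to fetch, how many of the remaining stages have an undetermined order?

Forced before fetch: mirror; forced after fetch: compile.
That leaves archive, deploy, publish, and sign with no forced order relative to fetch — 4.

4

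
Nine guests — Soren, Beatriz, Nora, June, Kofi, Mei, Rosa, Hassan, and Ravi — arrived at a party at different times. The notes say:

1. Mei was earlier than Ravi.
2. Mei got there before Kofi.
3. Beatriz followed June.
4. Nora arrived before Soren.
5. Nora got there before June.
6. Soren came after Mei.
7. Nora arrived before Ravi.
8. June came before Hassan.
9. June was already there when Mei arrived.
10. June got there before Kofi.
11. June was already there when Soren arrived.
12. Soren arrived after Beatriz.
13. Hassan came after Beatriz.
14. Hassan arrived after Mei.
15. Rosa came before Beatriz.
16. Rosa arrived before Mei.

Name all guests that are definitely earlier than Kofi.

Directly stated before Kofi: June and Mei.
Nora reaches Kofi via Nora → June → Kofi.
Rosa reaches Kofi via Rosa → Mei → Kofi.

June, Mei, Nora, Rosa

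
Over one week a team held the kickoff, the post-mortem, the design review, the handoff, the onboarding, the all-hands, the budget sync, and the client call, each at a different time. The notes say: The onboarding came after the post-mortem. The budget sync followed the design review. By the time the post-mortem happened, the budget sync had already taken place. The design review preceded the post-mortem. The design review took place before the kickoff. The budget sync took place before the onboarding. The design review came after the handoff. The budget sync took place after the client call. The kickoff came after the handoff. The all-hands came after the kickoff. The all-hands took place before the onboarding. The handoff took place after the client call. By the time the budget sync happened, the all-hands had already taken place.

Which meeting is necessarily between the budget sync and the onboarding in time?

Tracing the constraints gives the budget sync → the post-mortem → the onboarding, so the post-mortem sits after the budget sync and before the onboarding.
No other meeting is forced both after the budget sync and before the onboarding.

the post-mortem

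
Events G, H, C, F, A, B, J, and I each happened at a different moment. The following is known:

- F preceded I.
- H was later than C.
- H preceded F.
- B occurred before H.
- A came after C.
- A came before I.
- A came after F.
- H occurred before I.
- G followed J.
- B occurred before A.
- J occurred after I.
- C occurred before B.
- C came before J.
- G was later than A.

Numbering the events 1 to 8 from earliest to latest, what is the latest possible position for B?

2

B must come before A, F, G, H, I, and J — 6 events forced after it.
Everything else can be placed before B in some valid order, so B can sit as late as position 8 − 6 = 2.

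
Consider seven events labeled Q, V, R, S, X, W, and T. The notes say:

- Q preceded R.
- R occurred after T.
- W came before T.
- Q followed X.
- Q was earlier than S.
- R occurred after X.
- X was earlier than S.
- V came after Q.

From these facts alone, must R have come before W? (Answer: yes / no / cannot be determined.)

Tracing the constraints gives W → T → R, so W must come before R.
That means R cannot be before W.

no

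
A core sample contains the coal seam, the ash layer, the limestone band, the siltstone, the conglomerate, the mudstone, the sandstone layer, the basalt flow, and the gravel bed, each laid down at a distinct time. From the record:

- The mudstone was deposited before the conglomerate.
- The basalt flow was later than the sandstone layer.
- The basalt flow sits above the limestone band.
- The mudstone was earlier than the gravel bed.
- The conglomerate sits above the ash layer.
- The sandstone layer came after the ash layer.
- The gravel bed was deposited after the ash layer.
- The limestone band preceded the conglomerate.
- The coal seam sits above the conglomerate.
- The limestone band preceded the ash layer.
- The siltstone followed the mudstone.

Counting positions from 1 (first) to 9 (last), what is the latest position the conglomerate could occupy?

The conglomerate must come before the coal seam — 1 layer forced after it.
Everything else can be placed before the conglomerate in some valid order, so the conglomerate can sit as late as position 9 − 1 = 8.

8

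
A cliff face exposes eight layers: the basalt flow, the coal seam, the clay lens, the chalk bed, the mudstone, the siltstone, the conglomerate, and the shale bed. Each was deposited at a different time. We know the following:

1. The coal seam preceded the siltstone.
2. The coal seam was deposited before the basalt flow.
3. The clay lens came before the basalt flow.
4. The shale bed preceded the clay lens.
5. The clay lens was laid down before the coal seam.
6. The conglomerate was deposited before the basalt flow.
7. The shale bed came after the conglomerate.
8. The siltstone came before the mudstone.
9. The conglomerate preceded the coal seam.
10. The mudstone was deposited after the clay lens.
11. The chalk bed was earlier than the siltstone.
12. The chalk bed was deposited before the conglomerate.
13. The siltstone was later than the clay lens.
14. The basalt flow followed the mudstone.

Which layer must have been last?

the basalt flow

Every other layer has a chain of constraints placing it before the basalt flow, so the basalt flow is last.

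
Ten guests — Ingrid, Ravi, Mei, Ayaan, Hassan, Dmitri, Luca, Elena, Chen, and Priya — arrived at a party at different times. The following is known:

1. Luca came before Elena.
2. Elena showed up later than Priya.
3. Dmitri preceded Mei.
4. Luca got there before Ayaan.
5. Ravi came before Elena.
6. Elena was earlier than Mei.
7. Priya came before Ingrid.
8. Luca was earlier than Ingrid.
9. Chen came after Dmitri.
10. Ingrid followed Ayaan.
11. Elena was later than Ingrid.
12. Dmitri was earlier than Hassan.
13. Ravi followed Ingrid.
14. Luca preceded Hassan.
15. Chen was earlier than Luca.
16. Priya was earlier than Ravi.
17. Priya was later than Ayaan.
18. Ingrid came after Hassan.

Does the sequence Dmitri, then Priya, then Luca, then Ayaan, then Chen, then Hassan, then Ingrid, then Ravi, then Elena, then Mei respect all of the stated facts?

no

The constraints require Chen before Luca, but in the proposed sequence Luca appears ahead of Chen. That one violation is enough.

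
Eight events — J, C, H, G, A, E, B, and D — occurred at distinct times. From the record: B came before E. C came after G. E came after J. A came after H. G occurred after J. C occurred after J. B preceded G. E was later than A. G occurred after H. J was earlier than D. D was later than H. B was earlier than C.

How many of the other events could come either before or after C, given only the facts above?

3

Forced before C: B, G, H, and J.
That leaves A, D, and E with no forced order relative to C — 3.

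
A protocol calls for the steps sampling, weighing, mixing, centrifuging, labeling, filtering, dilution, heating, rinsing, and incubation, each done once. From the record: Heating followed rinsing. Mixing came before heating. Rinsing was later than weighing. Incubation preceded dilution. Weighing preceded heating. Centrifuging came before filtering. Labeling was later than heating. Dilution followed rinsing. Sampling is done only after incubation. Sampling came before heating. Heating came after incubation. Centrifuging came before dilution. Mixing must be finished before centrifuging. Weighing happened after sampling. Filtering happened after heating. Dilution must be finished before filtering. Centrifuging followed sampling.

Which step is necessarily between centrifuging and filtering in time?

dilution

Tracing the constraints gives centrifuging → dilution → filtering, so dilution sits after centrifuging and before filtering.
No other step is forced both after centrifuging and before filtering.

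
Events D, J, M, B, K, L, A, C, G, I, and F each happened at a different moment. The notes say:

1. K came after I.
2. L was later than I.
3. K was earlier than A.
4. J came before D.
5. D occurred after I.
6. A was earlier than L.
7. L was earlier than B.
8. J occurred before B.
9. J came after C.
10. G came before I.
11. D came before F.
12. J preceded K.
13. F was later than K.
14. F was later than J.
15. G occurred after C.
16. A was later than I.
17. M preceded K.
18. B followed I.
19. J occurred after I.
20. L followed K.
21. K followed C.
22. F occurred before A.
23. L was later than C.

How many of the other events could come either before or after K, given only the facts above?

Forced before K: C, G, I, J, and M; forced after K: A, B, F, and L.
That leaves D with no forced order relative to K — 1.

1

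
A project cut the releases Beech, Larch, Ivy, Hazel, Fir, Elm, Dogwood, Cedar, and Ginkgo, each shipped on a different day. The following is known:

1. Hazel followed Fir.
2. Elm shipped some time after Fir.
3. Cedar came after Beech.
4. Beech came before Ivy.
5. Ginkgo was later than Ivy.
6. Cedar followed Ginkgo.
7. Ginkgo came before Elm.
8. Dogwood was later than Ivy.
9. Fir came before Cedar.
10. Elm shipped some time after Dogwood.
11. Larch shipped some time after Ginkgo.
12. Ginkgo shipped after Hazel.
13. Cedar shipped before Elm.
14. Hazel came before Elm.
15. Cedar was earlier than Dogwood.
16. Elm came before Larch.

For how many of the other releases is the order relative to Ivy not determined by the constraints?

Forced before Ivy: Beech; forced after Ivy: Cedar, Dogwood, Elm, Ginkgo, and Larch.
That leaves Fir and Hazel with no forced order relative to Ivy — 2.

2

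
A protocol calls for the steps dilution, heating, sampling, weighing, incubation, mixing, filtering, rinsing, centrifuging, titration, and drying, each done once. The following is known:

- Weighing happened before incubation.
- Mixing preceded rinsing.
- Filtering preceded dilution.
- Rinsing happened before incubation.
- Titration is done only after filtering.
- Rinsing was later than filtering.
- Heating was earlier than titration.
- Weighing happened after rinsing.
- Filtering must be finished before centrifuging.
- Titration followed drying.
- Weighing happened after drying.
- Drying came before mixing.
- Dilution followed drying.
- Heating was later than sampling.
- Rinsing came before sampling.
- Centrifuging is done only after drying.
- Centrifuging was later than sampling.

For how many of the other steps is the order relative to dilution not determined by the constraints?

Forced before dilution: drying and filtering.
That leaves centrifuging, heating, incubation, mixing, rinsing, sampling, titration, and weighing with no forced order relative to dilution — 8.

8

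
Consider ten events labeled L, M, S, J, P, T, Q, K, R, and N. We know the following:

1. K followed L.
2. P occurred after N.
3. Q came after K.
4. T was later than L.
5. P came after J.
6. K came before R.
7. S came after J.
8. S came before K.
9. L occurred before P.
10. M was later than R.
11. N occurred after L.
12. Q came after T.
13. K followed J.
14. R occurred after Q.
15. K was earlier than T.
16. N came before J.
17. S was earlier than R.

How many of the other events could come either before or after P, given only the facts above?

Forced before P: J, L, and N.
That leaves K, M, Q, R, S, and T with no forced order relative to P — 6.

6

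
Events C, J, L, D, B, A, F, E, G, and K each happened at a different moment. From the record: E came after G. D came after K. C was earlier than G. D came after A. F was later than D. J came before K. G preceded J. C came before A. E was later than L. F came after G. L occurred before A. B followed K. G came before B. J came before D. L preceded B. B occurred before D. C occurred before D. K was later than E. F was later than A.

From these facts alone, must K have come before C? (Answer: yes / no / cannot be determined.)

Tracing the constraints gives C → G → E → K, so C must come before K.
That means K cannot be before C.

no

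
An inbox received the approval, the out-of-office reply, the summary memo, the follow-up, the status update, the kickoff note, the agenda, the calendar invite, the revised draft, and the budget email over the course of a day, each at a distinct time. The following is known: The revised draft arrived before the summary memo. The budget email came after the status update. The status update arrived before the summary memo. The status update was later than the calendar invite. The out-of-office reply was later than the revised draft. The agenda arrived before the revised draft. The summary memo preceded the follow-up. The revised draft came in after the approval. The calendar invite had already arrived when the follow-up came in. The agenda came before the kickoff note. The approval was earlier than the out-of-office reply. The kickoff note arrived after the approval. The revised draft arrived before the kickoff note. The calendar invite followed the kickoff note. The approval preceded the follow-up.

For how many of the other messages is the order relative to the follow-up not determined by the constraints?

Forced before the follow-up: the agenda, the approval, the calendar invite, the kickoff note, the revised draft, the status update, and the summary memo.
That leaves the budget email and the out-of-office reply with no forced order relative to the follow-up — 2.

2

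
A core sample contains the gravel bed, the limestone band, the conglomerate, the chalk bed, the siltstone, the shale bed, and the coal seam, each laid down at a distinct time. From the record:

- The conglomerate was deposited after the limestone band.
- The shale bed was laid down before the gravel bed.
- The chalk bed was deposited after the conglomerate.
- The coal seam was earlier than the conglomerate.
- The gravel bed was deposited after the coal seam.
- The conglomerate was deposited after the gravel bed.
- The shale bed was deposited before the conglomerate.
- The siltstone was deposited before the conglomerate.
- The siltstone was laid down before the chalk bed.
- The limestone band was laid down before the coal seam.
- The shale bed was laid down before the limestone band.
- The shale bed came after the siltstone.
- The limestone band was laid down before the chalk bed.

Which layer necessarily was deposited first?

the siltstone

The siltstone has a chain of constraints placing it before every other layer, so the siltstone must be first.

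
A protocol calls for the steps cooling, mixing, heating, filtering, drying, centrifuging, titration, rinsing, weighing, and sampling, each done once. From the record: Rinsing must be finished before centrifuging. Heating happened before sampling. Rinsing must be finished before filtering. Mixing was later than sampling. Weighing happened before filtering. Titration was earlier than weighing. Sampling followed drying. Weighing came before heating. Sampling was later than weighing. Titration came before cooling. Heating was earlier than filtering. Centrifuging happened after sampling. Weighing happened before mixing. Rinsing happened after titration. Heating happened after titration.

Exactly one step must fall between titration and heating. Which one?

Tracing the constraints gives titration → weighing → heating, so weighing sits after titration and before heating.
No other step is forced both after titration and before heating.

weighing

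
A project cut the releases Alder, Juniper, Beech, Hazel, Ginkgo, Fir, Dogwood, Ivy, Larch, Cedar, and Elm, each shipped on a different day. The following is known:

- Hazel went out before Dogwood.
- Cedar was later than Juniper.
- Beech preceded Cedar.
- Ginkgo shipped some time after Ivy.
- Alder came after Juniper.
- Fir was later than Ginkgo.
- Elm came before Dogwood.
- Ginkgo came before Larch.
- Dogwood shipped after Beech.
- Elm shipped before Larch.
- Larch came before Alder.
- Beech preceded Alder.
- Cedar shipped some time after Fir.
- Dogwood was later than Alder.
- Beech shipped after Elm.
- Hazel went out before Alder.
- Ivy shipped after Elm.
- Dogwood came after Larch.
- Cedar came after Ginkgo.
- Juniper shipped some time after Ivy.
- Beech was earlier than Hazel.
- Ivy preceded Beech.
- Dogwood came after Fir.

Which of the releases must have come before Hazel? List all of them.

Directly stated before Hazel: Beech.
Elm reaches Hazel via Elm → Beech → Hazel.
Ivy reaches Hazel via Ivy → Beech → Hazel.

Beech, Elm, Ivy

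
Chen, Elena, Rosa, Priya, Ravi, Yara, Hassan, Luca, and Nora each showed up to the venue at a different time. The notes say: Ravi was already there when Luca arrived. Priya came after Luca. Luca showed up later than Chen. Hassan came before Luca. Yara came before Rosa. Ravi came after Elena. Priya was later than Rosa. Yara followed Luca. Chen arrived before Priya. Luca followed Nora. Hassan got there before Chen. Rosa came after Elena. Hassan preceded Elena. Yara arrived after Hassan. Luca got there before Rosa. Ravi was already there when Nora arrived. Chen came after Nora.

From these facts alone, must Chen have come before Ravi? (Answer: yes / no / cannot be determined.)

Tracing the constraints gives Ravi → Nora → Chen, so Ravi must come before Chen.
That means Chen cannot be before Ravi.

no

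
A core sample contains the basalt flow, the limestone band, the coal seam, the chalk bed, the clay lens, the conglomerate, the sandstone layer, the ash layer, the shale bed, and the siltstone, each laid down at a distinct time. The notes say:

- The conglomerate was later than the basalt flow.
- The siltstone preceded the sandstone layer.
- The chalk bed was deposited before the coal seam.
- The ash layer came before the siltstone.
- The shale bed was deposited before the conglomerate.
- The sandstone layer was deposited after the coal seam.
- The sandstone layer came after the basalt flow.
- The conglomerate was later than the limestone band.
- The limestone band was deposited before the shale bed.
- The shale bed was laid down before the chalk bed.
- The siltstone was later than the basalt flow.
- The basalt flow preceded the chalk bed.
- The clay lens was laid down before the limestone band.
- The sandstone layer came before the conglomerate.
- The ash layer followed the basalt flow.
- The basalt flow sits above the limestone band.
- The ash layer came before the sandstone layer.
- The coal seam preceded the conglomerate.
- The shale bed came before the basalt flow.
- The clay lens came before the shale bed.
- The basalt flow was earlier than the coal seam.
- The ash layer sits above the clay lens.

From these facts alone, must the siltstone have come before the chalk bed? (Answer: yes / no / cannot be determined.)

No chain of stated constraints runs from the siltstone to the chalk bed, and none runs from the chalk bed to the siltstone either.
So the relative order of the siltstone and the chalk bed is not fixed by the given facts.

cannot be determined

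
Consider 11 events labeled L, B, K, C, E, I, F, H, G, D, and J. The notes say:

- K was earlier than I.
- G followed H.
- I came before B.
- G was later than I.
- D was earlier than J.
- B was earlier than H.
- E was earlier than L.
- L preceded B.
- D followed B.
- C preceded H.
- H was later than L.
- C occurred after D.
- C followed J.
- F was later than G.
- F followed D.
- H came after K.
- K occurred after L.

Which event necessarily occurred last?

Every other event has a chain of constraints placing it before F, so F is last.

F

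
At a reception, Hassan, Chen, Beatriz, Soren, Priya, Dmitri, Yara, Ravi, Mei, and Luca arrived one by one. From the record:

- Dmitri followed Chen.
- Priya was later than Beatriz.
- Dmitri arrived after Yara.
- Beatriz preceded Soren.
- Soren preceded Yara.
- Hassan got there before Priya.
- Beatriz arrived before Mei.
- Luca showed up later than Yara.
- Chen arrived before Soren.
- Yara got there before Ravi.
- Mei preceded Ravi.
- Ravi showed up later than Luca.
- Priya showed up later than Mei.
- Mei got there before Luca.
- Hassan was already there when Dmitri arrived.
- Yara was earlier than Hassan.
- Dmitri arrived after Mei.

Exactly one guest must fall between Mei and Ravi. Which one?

Tracing the constraints gives Mei → Luca → Ravi, so Luca sits after Mei and before Ravi.
No other guest is forced both after Mei and before Ravi.

Luca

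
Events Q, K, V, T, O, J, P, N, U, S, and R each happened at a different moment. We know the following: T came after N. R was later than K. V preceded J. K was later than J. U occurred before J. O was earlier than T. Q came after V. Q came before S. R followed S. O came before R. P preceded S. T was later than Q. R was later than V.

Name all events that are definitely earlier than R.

Directly stated before R: K, O, S, and V.
J reaches R via J → K → R.
P reaches R via P → S → R.
Q reaches R via Q → S → R.
Likewise U reaches R by chaining the stated constraints.

J, K, O, P, Q, S, U, V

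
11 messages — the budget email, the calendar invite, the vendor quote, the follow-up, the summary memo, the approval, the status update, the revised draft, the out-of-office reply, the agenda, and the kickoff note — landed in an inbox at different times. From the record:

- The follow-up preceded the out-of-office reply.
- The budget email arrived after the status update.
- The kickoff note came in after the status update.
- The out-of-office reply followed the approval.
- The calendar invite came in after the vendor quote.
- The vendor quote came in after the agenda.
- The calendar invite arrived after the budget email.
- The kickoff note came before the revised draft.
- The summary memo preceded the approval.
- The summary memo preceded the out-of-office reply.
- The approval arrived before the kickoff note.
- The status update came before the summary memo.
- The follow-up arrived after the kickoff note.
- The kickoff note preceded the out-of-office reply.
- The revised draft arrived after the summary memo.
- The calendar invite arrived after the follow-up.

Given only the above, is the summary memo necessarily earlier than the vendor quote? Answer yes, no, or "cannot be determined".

cannot be determined

No chain of stated constraints runs from the summary memo to the vendor quote, and none runs from the vendor quote to the summary memo either.
So the relative order of the summary memo and the vendor quote is not fixed by the given facts.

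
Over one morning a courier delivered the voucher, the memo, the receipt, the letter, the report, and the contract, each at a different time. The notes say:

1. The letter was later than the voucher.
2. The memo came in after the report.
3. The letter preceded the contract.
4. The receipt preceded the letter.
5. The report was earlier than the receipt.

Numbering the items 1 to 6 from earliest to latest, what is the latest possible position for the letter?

The letter must come before the contract — 1 item forced after it.
Everything else can be placed before the letter in some valid order, so the letter can sit as late as position 6 − 1 = 5.

5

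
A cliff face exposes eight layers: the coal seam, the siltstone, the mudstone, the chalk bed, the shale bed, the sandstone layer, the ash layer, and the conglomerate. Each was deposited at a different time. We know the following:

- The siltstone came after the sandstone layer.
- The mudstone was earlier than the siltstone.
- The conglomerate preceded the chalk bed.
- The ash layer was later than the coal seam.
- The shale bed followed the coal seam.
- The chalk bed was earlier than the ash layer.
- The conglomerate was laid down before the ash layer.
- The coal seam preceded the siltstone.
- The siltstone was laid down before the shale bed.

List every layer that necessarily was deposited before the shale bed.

the coal seam, the mudstone, the sandstone layer, the siltstone

Directly stated before the shale bed: the coal seam and the siltstone.
The mudstone reaches the shale bed via the mudstone → the siltstone → the shale bed.
The sandstone layer reaches the shale bed via the sandstone layer → the siltstone → the shale bed.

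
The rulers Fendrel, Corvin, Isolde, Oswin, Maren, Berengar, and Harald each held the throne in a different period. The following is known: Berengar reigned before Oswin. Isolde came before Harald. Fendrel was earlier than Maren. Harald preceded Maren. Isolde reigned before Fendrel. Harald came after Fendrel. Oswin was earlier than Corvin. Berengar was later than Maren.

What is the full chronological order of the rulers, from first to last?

Isolde, Fendrel, Harald, Maren, Berengar, Oswin, Corvin

The constraints fix every adjacent pair, so only one ordering works:
Isolde → Fendrel → Harald → Maren → Berengar → Oswin → Corvin.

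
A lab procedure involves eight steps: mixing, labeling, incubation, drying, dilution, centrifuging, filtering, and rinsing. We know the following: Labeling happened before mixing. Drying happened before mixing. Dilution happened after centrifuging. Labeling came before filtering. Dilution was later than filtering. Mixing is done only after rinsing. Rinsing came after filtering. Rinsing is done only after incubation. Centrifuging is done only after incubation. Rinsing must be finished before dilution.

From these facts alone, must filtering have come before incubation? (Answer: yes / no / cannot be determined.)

No chain of stated constraints runs from filtering to incubation, and none runs from incubation to filtering either.
So the relative order of filtering and incubation is not fixed by the given facts.

cannot be determined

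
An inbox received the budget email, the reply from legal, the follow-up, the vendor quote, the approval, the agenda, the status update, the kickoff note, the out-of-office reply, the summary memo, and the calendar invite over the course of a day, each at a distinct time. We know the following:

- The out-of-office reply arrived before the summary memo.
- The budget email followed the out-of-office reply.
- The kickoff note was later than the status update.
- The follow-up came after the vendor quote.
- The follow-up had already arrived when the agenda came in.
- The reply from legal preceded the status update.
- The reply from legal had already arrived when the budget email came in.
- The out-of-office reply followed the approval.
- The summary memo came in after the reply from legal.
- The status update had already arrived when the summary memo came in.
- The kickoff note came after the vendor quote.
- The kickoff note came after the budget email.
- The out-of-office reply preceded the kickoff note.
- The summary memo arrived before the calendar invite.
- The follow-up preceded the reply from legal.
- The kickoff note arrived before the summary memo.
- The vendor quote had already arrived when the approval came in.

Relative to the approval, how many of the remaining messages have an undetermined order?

Forced before the approval: the vendor quote; forced after the approval: the budget email, the calendar invite, the kickoff note, the out-of-office reply, and the summary memo.
That leaves the agenda, the follow-up, the reply from legal, and the status update with no forced order relative to the approval — 4.

4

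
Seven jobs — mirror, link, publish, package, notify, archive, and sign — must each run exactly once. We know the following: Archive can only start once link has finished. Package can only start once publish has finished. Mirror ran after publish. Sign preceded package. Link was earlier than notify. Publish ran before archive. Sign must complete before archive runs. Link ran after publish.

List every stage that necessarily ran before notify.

Directly stated before notify: link.
Publish reaches notify via publish → link → notify.
No chain forces sign (or any of the others) ahead of notify.

link, publish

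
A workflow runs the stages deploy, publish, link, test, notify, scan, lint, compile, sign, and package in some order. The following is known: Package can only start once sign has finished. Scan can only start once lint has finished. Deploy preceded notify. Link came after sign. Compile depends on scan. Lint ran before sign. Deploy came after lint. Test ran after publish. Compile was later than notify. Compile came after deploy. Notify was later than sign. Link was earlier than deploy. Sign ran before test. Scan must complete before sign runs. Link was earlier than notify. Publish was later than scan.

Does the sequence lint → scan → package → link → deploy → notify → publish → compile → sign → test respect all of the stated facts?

no

The constraints require sign before link, but in the proposed sequence link appears ahead of sign. That one violation is enough.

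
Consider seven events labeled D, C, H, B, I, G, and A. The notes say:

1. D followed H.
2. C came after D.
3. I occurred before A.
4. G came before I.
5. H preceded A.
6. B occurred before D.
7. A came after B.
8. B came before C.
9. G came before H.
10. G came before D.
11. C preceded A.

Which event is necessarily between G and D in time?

Tracing the constraints gives G → H → D, so H sits after G and before D.
No other event is forced both after G and before D.

H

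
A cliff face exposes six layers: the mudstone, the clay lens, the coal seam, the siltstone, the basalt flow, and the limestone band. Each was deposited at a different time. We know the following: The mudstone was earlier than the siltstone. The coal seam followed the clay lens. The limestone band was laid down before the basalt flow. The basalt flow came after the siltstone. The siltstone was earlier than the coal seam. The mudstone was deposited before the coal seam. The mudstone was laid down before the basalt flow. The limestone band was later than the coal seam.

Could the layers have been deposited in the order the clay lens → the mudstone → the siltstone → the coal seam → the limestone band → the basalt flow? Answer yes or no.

yes

Check each stated constraint against the proposed order — e.g. the clay lens is ahead of the coal seam; the mudstone is ahead of the basalt flow. Every pair is in the required order; nothing is violated.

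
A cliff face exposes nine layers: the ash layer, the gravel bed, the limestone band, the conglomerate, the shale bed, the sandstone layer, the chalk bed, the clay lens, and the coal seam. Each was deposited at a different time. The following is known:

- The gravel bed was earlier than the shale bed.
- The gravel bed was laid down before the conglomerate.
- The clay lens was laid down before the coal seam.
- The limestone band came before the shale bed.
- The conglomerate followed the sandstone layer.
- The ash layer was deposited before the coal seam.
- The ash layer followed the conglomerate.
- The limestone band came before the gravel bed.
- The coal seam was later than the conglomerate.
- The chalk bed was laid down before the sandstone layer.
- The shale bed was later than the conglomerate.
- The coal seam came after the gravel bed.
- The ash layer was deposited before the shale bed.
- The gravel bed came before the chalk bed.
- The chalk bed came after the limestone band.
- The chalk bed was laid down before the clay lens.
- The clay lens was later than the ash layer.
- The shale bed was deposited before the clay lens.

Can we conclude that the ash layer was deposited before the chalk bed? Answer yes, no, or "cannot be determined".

no

Tracing the constraints gives the chalk bed → the sandstone layer → the conglomerate → the ash layer, so the chalk bed must come before the ash layer.
That means the ash layer cannot be before the chalk bed.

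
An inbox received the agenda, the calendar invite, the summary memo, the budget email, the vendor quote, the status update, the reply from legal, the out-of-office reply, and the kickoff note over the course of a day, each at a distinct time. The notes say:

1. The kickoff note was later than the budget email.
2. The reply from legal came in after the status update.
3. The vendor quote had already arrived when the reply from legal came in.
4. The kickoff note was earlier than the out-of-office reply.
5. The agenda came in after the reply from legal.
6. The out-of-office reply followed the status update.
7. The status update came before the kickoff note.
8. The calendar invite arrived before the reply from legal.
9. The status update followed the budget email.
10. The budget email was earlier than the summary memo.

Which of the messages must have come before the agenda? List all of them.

Directly stated before the agenda: the reply from legal.
The budget email reaches the agenda via the budget email → the status update → the reply from legal → the agenda.
The calendar invite reaches the agenda via the calendar invite → the reply from legal → the agenda.
The status update reaches the agenda via the status update → the reply from legal → the agenda.
Likewise the vendor quote reaches the agenda by chaining the stated constraints.

the budget email, the calendar invite, the reply from legal, the status update, the vendor quote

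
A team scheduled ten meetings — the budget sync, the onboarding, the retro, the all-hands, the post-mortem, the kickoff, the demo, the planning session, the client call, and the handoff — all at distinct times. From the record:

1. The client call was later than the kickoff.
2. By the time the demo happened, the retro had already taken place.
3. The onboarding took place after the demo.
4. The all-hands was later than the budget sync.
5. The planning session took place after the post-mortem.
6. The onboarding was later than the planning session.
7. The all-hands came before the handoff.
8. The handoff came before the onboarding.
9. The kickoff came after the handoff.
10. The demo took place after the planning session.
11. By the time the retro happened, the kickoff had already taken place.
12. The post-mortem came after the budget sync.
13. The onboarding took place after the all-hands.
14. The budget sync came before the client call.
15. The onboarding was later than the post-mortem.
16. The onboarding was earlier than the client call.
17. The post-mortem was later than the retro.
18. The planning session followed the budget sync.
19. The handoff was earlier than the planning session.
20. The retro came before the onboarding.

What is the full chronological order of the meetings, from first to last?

The constraints fix every adjacent pair, so only one ordering works:
the budget sync → the all-hands → the handoff → the kickoff → the retro → the post-mortem → the planning session → the demo → the onboarding → the client call.

the budget sync, the all-hands, the handoff, the kickoff, the retro, the post-mortem, the planning session, the demo, the onboarding, the client call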